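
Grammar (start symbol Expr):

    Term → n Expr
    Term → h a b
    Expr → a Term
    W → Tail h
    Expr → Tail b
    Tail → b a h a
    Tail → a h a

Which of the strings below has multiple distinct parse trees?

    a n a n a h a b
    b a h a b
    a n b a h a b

a n a n a h a b

a n a n a h a b: 2 trees
b a h a b: 1 tree
a n b a h a b: 1 tree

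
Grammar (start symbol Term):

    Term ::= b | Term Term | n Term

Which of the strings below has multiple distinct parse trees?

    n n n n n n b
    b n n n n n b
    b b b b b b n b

n n n n n n b: 1 tree
b n n n n n b: 1 tree
b b b b b b n b: 132 trees

b b b b b b n b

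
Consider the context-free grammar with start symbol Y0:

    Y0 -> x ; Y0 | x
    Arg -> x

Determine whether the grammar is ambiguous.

Unambiguous

(Arg is unreachable from Y0, so its rules don't affect L(Y0).) Right-recursive list with a separator: after each atom, whether the separator follows determines the rule. One parse per string.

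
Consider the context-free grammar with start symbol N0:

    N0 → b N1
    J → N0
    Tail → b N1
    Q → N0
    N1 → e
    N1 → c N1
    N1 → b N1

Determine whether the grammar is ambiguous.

Unambiguous

Only N0, N1 are reachable from N0; ignoring the rest: The reachable rules are right-linear with at most one rule per (nonterminal, next-terminal) pair. Each input token forces the next rule, so parsing is deterministic.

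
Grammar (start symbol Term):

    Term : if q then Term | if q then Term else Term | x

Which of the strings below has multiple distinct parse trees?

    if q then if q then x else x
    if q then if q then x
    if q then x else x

if q then if q then x else x: 2 trees
if q then if q then x: 1 tree
if q then x else x: 1 tree

if q then if q then x else x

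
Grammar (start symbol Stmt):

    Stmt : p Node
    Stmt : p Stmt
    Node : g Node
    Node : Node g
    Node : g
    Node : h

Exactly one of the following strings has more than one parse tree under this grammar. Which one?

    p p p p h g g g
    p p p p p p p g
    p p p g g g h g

p p p p h g g g: 1 tree
p p p p p p p g: 1 tree
p p p g g g h g: 4 trees

p p p g g g h g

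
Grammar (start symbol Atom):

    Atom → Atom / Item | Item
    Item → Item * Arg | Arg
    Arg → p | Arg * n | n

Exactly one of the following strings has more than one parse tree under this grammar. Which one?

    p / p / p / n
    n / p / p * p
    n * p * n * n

n * p * n * n

p / p / p / n: 1 tree
n / p / p * p: 1 tree
n * p * n * n: 4 trees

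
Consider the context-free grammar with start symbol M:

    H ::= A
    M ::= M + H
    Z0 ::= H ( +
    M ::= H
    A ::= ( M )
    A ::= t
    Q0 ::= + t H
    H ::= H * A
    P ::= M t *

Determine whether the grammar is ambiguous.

Unambiguous

(Q0, P, Z0 are unreachable from M, so their rules don't affect L(M).) M → M + H | H  ;  H → H * A | A  — a left-associative chain with A at the bottom. Each string factors uniquely by precedence.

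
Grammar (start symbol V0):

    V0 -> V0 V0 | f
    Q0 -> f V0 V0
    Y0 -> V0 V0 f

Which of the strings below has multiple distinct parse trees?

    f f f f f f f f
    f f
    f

f f f f f f f f: 429 trees
f f: 1 tree
f: 1 tree

f f f f f f f f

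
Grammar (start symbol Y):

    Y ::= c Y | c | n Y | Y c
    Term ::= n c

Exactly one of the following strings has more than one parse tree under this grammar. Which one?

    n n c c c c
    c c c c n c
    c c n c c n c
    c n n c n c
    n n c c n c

n n c c c c

n n c c c c: 26 trees
c c c c n c: 1 tree
c c n c c n c: 1 tree
c n n c n c: 1 tree
n n c c n c: 1 tree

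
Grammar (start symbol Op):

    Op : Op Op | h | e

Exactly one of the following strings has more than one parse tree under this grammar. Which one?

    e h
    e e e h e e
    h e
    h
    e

e h: 1 tree
e e e h e e: 42 trees
h e: 1 tree
h: 1 tree
e: 1 tree

e e e h e e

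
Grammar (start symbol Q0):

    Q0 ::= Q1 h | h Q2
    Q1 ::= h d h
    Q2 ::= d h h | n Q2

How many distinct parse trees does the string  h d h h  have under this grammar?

2

Parse trees for h d h h:
  [Q0 [Q1 h d h] h]
  [Q0 h [Q2 d h h]]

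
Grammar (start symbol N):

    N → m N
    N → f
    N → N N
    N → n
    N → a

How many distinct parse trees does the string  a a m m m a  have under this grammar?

2

Parse trees for a a m m m a:
  [N [N a] [N [N a] [N m [N m [N m [N a]]]]]]
  [N [N [N a] [N a]] [N m [N m [N m [N a]]]]]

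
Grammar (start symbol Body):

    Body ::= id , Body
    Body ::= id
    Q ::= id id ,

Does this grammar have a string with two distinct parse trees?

(Q is unreachable from Body, so its rules don't affect L(Body).) Right-recursive list with a separator: after each atom, whether the separator follows determines the rule. One parse per string.

Unambiguous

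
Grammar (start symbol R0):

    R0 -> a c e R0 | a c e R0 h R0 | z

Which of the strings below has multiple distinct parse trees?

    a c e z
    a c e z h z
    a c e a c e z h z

a c e z: 1 tree
a c e z h z: 1 tree
a c e a c e z h z: 2 trees

a c e a c e z h z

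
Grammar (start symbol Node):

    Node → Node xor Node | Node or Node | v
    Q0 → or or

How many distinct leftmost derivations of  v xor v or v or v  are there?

Parse trees for v xor v or v or v:
  [Node [Node v] xor [Node [Node v] or [Node [Node v] or [Node v]]]]
  [Node [Node v] xor [Node [Node [Node v] or [Node v]] or [Node v]]]
  [Node [Node [Node v] xor [Node v]] or [Node [Node v] or [Node v]]]
  [Node [Node [Node v] xor [Node [Node v] or [Node v]]] or [Node v]]
  [Node [Node [Node [Node v] xor [Node v]] or [Node v]] or [Node v]]

5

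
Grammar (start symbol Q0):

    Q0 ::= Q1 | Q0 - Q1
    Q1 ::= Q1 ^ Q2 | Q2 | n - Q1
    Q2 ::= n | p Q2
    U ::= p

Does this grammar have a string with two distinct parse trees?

Ambiguous

Witness: n - n

Derivation 1: Q0 ⇒ Q1 ⇒ n - Q1 ⇒ n - Q2 ⇒ n - n
Derivation 2: Q0 ⇒ Q0 - Q1 ⇒ Q1 - Q1 ⇒ Q2 - Q1 ⇒ n - Q1 ⇒ n - Q2 ⇒ n - n

Two distinct leftmost derivations for the same string.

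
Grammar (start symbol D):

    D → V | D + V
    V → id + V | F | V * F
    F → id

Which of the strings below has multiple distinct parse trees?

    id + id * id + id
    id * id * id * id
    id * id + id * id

id + id * id + id

id + id * id + id: 3 trees
id * id * id * id: 1 tree
id * id + id * id: 1 tree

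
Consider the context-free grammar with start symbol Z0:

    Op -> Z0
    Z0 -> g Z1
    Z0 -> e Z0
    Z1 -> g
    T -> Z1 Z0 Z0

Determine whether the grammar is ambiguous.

Unambiguous

(Op, T are unreachable from Z0, so their rules don't affect L(Z0).) Restricted to the reachable nonterminals, every rule has the form A → t or A → t B, and no two rules for the same A share a first terminal. The grammar encodes a DFA — one run per string.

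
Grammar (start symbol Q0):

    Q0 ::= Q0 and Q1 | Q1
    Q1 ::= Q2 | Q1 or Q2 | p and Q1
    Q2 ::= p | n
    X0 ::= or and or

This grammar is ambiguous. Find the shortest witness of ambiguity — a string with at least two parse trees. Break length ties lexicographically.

length 1: no string has ≥2 trees
length 3: p and n has 2 parse trees

Two derivations of p and n:
  Q0 ⇒ Q0 and Q1 ⇒ Q1 and Q1 ⇒ Q2 and Q1 ⇒ p and Q1 ⇒ p and Q2 ⇒ p and n
  Q0 ⇒ Q1 ⇒ p and Q1 ⇒ p and Q2 ⇒ p and n

p and n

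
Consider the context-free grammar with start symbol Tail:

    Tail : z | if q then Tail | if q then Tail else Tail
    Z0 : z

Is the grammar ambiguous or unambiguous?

Witness: if q then if q then z else z

Derivation 1: Tail ⇒ if q then Tail ⇒ if q then if q then Tail else Tail ⇒ if q then if q then z else Tail ⇒ if q then if q then z else z
Derivation 2: Tail ⇒ if q then Tail else Tail ⇒ if q then if q then Tail else Tail ⇒ if q then if q then z else Tail ⇒ if q then if q then z else z

Two distinct leftmost derivations for the same string.

Ambiguous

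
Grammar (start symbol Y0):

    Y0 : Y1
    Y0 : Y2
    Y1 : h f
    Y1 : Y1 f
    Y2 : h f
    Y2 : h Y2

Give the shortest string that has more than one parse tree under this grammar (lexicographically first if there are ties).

length 2: h f has 2 parse trees

Two derivations of h f:
  Y0 ⇒ Y1 ⇒ h f
  Y0 ⇒ Y2 ⇒ h f

h f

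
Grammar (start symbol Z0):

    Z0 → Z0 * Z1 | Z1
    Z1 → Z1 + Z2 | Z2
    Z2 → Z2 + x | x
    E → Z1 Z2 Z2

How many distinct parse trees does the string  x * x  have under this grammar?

Parse trees for x * x:
  [Z0 [Z0 [Z1 [Z2 x]]] * [Z1 [Z2 x]]]

1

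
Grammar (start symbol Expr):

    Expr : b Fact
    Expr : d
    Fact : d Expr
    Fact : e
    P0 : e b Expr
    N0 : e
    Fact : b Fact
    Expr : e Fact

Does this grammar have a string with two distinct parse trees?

Unambiguous

(P0, N0 are unreachable from Expr, so their rules don't affect L(Expr).) The reachable rules are right-linear with at most one rule per (nonterminal, next-terminal) pair. Each input token forces the next rule, so parsing is deterministic.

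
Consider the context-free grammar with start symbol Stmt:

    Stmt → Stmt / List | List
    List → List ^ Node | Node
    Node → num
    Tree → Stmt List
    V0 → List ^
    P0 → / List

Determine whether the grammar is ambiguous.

Unambiguous

Only Stmt, List, Node are reachable from Stmt; ignoring the rest: The grammar is stratified — Stmt handles '/' (left-recursive), List handles '^', Node atoms. Each operator has a fixed associativity and precedence level, so every string has one parse.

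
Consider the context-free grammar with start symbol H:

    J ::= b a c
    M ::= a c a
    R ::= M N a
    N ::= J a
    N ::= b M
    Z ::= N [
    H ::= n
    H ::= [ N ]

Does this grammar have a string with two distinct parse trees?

Witness: [ b a c a ]

Derivation 1: H ⇒ [ N ] ⇒ [ J a ] ⇒ [ b a c a ]
Derivation 2: H ⇒ [ N ] ⇒ [ b M ] ⇒ [ b a c a ]

Two distinct leftmost derivations for the same string.

Ambiguous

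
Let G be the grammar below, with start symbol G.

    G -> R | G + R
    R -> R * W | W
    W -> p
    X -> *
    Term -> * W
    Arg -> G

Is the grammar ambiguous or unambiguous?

Unambiguous

(X, Term, Arg are unreachable from G, so their rules don't affect L(G).) The grammar is stratified — G handles '+' (left-recursive), R handles '*', W atoms. Each operator has a fixed associativity and precedence level, so every string has one parse.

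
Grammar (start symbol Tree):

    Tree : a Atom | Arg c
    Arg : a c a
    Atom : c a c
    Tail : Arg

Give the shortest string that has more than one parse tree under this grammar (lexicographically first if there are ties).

a c a c

length 4: a c a c has 2 parse trees

Two derivations of a c a c:
  Tree ⇒ a Atom ⇒ a c a c
  Tree ⇒ Arg c ⇒ a c a c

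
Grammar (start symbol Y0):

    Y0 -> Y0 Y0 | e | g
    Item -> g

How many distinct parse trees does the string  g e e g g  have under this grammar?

14

Parse trees for g e e g g (showing first 6 of 14):
  [Y0 [Y0 g] [Y0 [Y0 e] [Y0 [Y0 e] [Y0 [Y0 g] [Y0 g]]]]]
  [Y0 [Y0 g] [Y0 [Y0 e] [Y0 [Y0 [Y0 e] [Y0 g]] [Y0 g]]]]
  [Y0 [Y0 g] [Y0 [Y0 [Y0 e] [Y0 e]] [Y0 [Y0 g] [Y0 g]]]]
  [Y0 [Y0 g] [Y0 [Y0 [Y0 e] [Y0 [Y0 e] [Y0 g]]] [Y0 g]]]
  [Y0 [Y0 g] [Y0 [Y0 [Y0 [Y0 e] [Y0 e]] [Y0 g]] [Y0 g]]]
  [Y0 [Y0 [Y0 g] [Y0 e]] [Y0 [Y0 e] [Y0 [Y0 g] [Y0 g]]]]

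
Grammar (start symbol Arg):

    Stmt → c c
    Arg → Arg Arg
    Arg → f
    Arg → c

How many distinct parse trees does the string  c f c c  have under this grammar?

5

Parse trees for c f c c:
  [Arg [Arg c] [Arg [Arg f] [Arg [Arg c] [Arg c]]]]
  [Arg [Arg c] [Arg [Arg [Arg f] [Arg c]] [Arg c]]]
  [Arg [Arg [Arg c] [Arg f]] [Arg [Arg c] [Arg c]]]
  [Arg [Arg [Arg c] [Arg [Arg f] [Arg c]]] [Arg c]]
  [Arg [Arg [Arg [Arg c] [Arg f]] [Arg c]] [Arg c]]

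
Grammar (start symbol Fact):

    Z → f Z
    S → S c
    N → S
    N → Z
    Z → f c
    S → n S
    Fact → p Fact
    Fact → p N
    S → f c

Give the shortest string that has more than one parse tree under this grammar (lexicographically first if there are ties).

length 3: p f c has 2 parse trees

Two derivations of p f c:
  Fact ⇒ p N ⇒ p S ⇒ p f c
  Fact ⇒ p N ⇒ p Z ⇒ p f c

p f c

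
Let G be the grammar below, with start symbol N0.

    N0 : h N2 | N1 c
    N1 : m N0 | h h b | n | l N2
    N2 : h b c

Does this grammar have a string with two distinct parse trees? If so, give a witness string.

Witness: h h b c

Derivation 1: N0 ⇒ h N2 ⇒ h h b c
Derivation 2: N0 ⇒ N1 c ⇒ h h b c

Two distinct leftmost derivations for the same string.

Ambiguous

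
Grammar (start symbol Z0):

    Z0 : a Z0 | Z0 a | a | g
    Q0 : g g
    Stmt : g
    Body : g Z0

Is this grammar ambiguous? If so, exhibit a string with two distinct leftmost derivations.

Witness: a a

Derivation 1: Z0 ⇒ a Z0 ⇒ a a
Derivation 2: Z0 ⇒ Z0 a ⇒ a a

Two distinct leftmost derivations for the same string.

Ambiguous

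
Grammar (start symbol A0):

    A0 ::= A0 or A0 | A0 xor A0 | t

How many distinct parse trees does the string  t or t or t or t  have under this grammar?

Parse trees for t or t or t or t:
  [A0 [A0 t] or [A0 [A0 t] or [A0 [A0 t] or [A0 t]]]]
  [A0 [A0 t] or [A0 [A0 [A0 t] or [A0 t]] or [A0 t]]]
  [A0 [A0 [A0 t] or [A0 t]] or [A0 [A0 t] or [A0 t]]]
  [A0 [A0 [A0 t] or [A0 [A0 t] or [A0 t]]] or [A0 t]]
  [A0 [A0 [A0 [A0 t] or [A0 t]] or [A0 t]] or [A0 t]]

5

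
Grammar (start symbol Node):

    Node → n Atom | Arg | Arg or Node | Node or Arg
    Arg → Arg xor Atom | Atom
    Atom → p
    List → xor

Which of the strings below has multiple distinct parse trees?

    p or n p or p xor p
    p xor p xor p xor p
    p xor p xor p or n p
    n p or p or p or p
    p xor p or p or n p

p or n p or p xor p: 2 trees
p xor p xor p xor p: 1 tree
p xor p xor p or n p: 1 tree
n p or p or p or p: 1 tree
p xor p or p or n p: 1 tree

p or n p or p xor p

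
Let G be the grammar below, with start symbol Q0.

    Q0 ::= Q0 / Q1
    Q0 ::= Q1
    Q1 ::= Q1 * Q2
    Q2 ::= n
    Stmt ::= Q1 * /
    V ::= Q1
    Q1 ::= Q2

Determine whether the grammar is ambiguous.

Unambiguous

(V, Stmt are unreachable from Q0, so their rules don't affect L(Q0).) The grammar is stratified — Q0 handles '/' (left-recursive), Q1 handles '*', Q2 atoms. Each operator has a fixed associativity and precedence level, so every string has one parse.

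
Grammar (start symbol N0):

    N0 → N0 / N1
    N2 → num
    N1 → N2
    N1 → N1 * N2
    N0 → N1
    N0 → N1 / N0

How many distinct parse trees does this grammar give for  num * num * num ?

1

Parse trees for num * num * num:
  [N0 [N1 [N1 [N1 [N2 num]] * [N2 num]] * [N2 num]]]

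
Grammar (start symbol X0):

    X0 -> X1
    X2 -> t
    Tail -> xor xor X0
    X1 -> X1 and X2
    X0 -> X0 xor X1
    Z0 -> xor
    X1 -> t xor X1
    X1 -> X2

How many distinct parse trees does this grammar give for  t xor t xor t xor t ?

8

Parse trees for t xor t xor t xor t:
  [X0 [X1 t xor [X1 t xor [X1 t xor [X1 [X2 t]]]]]]
  [X0 [X0 [X1 [X2 t]]] xor [X1 t xor [X1 t xor [X1 [X2 t]]]]]
  [X0 [X0 [X1 t xor [X1 [X2 t]]]] xor [X1 t xor [X1 [X2 t]]]]
  [X0 [X0 [X0 [X1 [X2 t]]] xor [X1 [X2 t]]] xor [X1 t xor [X1 [X2 t]]]]
  [X0 [X0 [X1 t xor [X1 t xor [X1 [X2 t]]]]] xor [X1 [X2 t]]]
  [X0 [X0 [X0 [X1 [X2 t]]] xor [X1 t xor [X1 [X2 t]]]] xor [X1 [X2 t]]]
  [X0 [X0 [X0 [X1 t xor [X1 [X2 t]]]] xor [X1 [X2 t]]] xor [X1 [X2 t]]]
  [X0 [X0 [X0 [X0 [X1 [X2 t]]] xor [X1 [X2 t]]] xor [X1 [X2 t]]] xor [X1 [X2 t]]]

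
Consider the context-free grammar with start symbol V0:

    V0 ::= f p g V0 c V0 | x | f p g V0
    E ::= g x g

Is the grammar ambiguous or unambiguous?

Witness: f p g f p g x c x

Derivation 1: V0 ⇒ f p g V0 c V0 ⇒ f p g f p g V0 c V0 ⇒ f p g f p g x c V0 ⇒ f p g f p g x c x
Derivation 2: V0 ⇒ f p g V0 ⇒ f p g f p g V0 c V0 ⇒ f p g f p g x c V0 ⇒ f p g f p g x c x

Two distinct leftmost derivations for the same string.

Ambiguous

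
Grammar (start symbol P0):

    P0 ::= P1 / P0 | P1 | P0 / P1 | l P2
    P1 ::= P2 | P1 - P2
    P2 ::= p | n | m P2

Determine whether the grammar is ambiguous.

Ambiguous

Witness: n / n

Derivation 1: P0 ⇒ P1 / P0 ⇒ P2 / P0 ⇒ n / P0 ⇒ n / P1 ⇒ n / P2 ⇒ n / n
Derivation 2: P0 ⇒ P0 / P1 ⇒ P1 / P1 ⇒ P2 / P1 ⇒ n / P1 ⇒ n / P2 ⇒ n / n

Two distinct leftmost derivations for the same string.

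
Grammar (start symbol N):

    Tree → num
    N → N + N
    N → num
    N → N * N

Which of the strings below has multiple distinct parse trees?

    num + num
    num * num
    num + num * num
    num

num + num * num

num + num: 1 tree
num * num: 1 tree
num + num * num: 2 trees
num: 1 tree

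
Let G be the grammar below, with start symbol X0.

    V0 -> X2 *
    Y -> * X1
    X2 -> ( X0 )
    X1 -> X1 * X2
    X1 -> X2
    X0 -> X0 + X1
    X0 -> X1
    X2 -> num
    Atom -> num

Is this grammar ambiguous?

Unambiguous

(Atom, Y, V0 are unreachable from X0, so their rules don't affect L(X0).) This is a standard precedence ladder (X0 over X1 over X2), with each level left-recursive on its own operator ('+' at X0, '*' at X1). That structure is LR(1), hence unambiguous.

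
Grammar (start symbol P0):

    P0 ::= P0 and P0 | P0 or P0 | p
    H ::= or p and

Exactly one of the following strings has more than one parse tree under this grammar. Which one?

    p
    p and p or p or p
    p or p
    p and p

p: 1 tree
p and p or p or p: 5 trees
p or p: 1 tree
p and p: 1 tree

p and p or p or p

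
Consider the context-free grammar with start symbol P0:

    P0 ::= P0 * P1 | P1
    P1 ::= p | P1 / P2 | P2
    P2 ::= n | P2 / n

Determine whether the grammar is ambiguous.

Witness: n / n

Derivation 1: P0 ⇒ P1 ⇒ P1 / P2 ⇒ P2 / P2 ⇒ n / P2 ⇒ n / n
Derivation 2: P0 ⇒ P1 ⇒ P2 ⇒ P2 / n ⇒ n / n

Two distinct leftmost derivations for the same string.

Ambiguous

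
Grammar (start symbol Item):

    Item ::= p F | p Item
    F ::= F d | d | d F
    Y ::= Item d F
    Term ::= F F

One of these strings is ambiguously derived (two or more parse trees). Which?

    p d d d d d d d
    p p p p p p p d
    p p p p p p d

p d d d d d d d

p d d d d d d d: 64 trees
p p p p p p p d: 1 tree
p p p p p p d: 1 tree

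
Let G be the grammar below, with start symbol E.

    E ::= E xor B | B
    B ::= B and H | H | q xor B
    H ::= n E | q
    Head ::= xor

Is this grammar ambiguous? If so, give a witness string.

Ambiguous

Witness: q xor q

Derivation 1: E ⇒ E xor B ⇒ B xor B ⇒ H xor B ⇒ q xor B ⇒ q xor H ⇒ q xor q
Derivation 2: E ⇒ B ⇒ q xor B ⇒ q xor H ⇒ q xor q

Two distinct leftmost derivations for the same string.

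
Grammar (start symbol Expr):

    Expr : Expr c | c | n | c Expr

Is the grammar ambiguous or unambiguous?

Witness: c c

Derivation 1: Expr ⇒ Expr c ⇒ c c
Derivation 2: Expr ⇒ c Expr ⇒ c c

Two distinct leftmost derivations for the same string.

Ambiguous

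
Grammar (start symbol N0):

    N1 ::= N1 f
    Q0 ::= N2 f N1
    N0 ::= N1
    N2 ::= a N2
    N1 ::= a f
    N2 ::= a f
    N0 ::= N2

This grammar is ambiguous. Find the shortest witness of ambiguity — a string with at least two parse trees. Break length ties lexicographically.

a f

length 2: a f has 2 parse trees

Two derivations of a f:
  N0 ⇒ N1 ⇒ a f
  N0 ⇒ N2 ⇒ a f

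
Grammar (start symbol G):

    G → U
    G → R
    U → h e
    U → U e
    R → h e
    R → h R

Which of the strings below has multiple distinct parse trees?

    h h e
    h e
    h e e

h h e: 1 tree
h e: 2 trees
h e e: 1 tree

h e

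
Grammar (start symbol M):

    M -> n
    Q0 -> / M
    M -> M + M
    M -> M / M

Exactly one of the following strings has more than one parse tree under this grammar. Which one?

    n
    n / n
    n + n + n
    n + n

n: 1 tree
n / n: 1 tree
n + n + n: 2 trees
n + n: 1 tree

n + n + n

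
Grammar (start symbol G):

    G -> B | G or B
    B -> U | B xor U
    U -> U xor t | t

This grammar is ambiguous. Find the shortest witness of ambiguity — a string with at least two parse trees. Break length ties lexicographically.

length 1: no string has ≥2 trees
length 3: t xor t has 2 parse trees

Two derivations of t xor t:
  G ⇒ B ⇒ U ⇒ U xor t ⇒ t xor t
  G ⇒ B ⇒ B xor U ⇒ U xor U ⇒ t xor U ⇒ t xor t

t xor t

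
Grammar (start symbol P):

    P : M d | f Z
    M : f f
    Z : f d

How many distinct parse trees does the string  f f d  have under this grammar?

Parse trees for f f d:
  [P [M f f] d]
  [P f [Z f d]]

2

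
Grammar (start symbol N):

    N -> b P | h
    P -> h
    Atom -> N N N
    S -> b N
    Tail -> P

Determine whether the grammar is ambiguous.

Unambiguous

(Atom, S, Tail are unreachable from N, so their rules don't affect L(N).) The reachable rules are right-linear with at most one rule per (nonterminal, next-terminal) pair. Each input token forces the next rule, so parsing is deterministic.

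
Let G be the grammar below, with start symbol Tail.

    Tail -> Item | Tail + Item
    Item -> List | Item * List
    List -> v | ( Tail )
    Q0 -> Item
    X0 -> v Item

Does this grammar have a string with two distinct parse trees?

(Q0, X0 are unreachable from Tail, so their rules don't affect L(Tail).) This is a standard precedence ladder (Tail over Item over List), with each level left-recursive on its own operator ('+' at Tail, '*' at Item). That structure is LR(1), hence unambiguous.

Unambiguous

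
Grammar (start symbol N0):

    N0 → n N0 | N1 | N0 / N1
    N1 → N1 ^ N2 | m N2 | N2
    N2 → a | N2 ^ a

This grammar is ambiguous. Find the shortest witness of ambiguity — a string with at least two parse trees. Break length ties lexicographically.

a ^ a

length 1: no string has ≥2 trees
length 2: no string has ≥2 trees
length 3: a ^ a has 2 parse trees

Two derivations of a ^ a:
  N0 ⇒ N1 ⇒ N1 ^ N2 ⇒ N2 ^ N2 ⇒ a ^ N2 ⇒ a ^ a
  N0 ⇒ N1 ⇒ N2 ⇒ N2 ^ a ⇒ a ^ a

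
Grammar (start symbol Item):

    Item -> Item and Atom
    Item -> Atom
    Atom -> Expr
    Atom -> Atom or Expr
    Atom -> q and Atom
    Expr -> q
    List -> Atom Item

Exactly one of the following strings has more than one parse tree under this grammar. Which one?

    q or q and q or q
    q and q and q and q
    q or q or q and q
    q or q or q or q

q or q and q or q: 1 tree
q and q and q and q: 8 trees
q or q or q and q: 1 tree
q or q or q or q: 1 tree

q and q and q and q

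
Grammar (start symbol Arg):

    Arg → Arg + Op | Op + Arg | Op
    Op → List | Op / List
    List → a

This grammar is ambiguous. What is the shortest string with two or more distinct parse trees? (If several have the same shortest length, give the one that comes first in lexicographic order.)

a + a

length 1: no string has ≥2 trees
length 3: a + a has 2 parse trees

Two derivations of a + a:
  Arg ⇒ Arg + Op ⇒ Op + Op ⇒ List + Op ⇒ a + Op ⇒ a + List ⇒ a + a
  Arg ⇒ Op + Arg ⇒ List + Arg ⇒ a + Arg ⇒ a + Op ⇒ a + List ⇒ a + a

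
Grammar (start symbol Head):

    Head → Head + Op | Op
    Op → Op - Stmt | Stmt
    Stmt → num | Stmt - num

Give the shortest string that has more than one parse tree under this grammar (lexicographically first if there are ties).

num - num

length 1: no string has ≥2 trees
length 3: num - num has 2 parse trees

Two derivations of num - num:
  Head ⇒ Op ⇒ Op - Stmt ⇒ Stmt - Stmt ⇒ num - Stmt ⇒ num - num
  Head ⇒ Op ⇒ Stmt ⇒ Stmt - num ⇒ num - num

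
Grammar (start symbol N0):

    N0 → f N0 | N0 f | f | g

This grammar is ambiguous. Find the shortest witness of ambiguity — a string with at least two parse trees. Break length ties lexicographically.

f f

length 1: no string has ≥2 trees
length 2: f f has 2 parse trees

Two derivations of f f:
  N0 ⇒ f N0 ⇒ f f
  N0 ⇒ N0 f ⇒ f f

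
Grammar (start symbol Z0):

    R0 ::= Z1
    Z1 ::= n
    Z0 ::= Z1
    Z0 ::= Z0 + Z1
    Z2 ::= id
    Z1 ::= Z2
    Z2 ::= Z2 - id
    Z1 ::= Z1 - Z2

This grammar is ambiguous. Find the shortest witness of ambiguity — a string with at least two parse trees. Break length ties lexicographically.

length 1: no string has ≥2 trees
length 3: id - id has 2 parse trees

Two derivations of id - id:
  Z0 ⇒ Z1 ⇒ Z2 ⇒ Z2 - id ⇒ id - id
  Z0 ⇒ Z1 ⇒ Z1 - Z2 ⇒ Z2 - Z2 ⇒ id - Z2 ⇒ id - id

id - id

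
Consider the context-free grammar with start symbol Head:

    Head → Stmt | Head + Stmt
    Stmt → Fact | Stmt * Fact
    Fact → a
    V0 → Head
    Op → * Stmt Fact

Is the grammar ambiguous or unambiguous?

Only Head, Stmt, Fact are reachable from Head; ignoring the rest: This is a standard precedence ladder (Head over Stmt over Fact), with each level left-recursive on its own operator ('+' at Head, '*' at Stmt). That structure is LR(1), hence unambiguous.

Unambiguous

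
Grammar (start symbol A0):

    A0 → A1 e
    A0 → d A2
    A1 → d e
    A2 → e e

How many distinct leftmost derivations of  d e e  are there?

Parse trees for d e e:
  [A0 [A1 d e] e]
  [A0 d [A2 e e]]

2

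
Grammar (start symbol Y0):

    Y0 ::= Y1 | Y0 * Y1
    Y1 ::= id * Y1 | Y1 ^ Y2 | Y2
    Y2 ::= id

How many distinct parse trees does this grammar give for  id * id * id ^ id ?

7

Parse trees for id * id * id ^ id:
  [Y0 [Y1 id * [Y1 id * [Y1 [Y1 [Y2 id]] ^ [Y2 id]]]]]
  [Y0 [Y1 id * [Y1 [Y1 id * [Y1 [Y2 id]]] ^ [Y2 id]]]]
  [Y0 [Y1 [Y1 id * [Y1 id * [Y1 [Y2 id]]]] ^ [Y2 id]]]
  [Y0 [Y0 [Y1 [Y2 id]]] * [Y1 id * [Y1 [Y1 [Y2 id]] ^ [Y2 id]]]]
  [Y0 [Y0 [Y1 [Y2 id]]] * [Y1 [Y1 id * [Y1 [Y2 id]]] ^ [Y2 id]]]
  [Y0 [Y0 [Y1 id * [Y1 [Y2 id]]]] * [Y1 [Y1 [Y2 id]] ^ [Y2 id]]]
  [Y0 [Y0 [Y0 [Y1 [Y2 id]]] * [Y1 [Y2 id]]] * [Y1 [Y1 [Y2 id]] ^ [Y2 id]]]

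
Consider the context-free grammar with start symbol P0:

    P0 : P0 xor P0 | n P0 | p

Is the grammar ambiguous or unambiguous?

Witness: n p xor p

Derivation 1: P0 ⇒ P0 xor P0 ⇒ n P0 xor P0 ⇒ n p xor P0 ⇒ n p xor p
Derivation 2: P0 ⇒ n P0 ⇒ n P0 xor P0 ⇒ n p xor P0 ⇒ n p xor p

Two distinct leftmost derivations for the same string.

Ambiguous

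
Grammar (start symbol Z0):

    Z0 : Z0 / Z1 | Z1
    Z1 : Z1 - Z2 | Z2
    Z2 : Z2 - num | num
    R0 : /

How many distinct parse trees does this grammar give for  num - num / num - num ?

Parse trees for num - num / num - num:
  [Z0 [Z0 [Z1 [Z1 [Z2 num]] - [Z2 num]]] / [Z1 [Z1 [Z2 num]] - [Z2 num]]]
  [Z0 [Z0 [Z1 [Z1 [Z2 num]] - [Z2 num]]] / [Z1 [Z2 [Z2 num] - num]]]
  [Z0 [Z0 [Z1 [Z2 [Z2 num] - num]]] / [Z1 [Z1 [Z2 num]] - [Z2 num]]]
  [Z0 [Z0 [Z1 [Z2 [Z2 num] - num]]] / [Z1 [Z2 [Z2 num] - num]]]

4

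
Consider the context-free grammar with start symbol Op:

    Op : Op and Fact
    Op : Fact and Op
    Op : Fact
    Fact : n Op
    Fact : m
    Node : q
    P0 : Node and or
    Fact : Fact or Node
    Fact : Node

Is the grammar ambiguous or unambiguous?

Ambiguous

Witness: m and m

Derivation 1: Op ⇒ Op and Fact ⇒ Fact and Fact ⇒ m and Fact ⇒ m and m
Derivation 2: Op ⇒ Fact and Op ⇒ m and Op ⇒ m and Fact ⇒ m and m

Two distinct leftmost derivations for the same string.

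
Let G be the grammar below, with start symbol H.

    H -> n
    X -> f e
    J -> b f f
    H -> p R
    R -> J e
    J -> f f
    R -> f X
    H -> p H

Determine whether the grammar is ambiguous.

Ambiguous

Witness: p f f e

Derivation 1: H ⇒ p R ⇒ p J e ⇒ p f f e
Derivation 2: H ⇒ p R ⇒ p f X ⇒ p f f e

Two distinct leftmost derivations for the same string.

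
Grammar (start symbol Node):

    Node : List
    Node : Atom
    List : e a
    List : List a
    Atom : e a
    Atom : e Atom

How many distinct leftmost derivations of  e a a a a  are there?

1

Parse trees for e a a a a:
  [Node [List [List [List [List e a] a] a] a]]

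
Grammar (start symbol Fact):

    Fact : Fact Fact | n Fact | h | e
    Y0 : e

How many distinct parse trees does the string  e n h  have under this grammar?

Parse trees for e n h:
  [Fact [Fact e] [Fact n [Fact h]]]

1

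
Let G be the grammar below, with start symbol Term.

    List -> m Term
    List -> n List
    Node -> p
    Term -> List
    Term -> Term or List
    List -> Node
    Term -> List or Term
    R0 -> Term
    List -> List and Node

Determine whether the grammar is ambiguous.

Ambiguous

Witness: p or p

Derivation 1: Term ⇒ Term or List ⇒ List or List ⇒ Node or List ⇒ p or List ⇒ p or Node ⇒ p or p
Derivation 2: Term ⇒ List or Term ⇒ Node or Term ⇒ p or Term ⇒ p or List ⇒ p or Node ⇒ p or p

Two distinct leftmost derivations for the same string.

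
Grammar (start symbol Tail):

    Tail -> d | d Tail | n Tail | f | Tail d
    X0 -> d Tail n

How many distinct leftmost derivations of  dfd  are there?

2

Parse trees for dfd:
  [Tail d [Tail [Tail f] d]]
  [Tail [Tail d [Tail f]] d]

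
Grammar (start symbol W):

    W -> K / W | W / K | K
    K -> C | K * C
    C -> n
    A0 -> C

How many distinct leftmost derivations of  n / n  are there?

Parse trees for n / n:
  [W [K [C n]] / [W [K [C n]]]]
  [W [W [K [C n]]] / [K [C n]]]

2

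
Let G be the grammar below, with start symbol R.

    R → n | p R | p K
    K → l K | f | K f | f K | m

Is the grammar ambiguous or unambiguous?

Witness: p f f

Derivation 1: R ⇒ p K ⇒ p K f ⇒ p f f
Derivation 2: R ⇒ p K ⇒ p f K ⇒ p f f

Two distinct leftmost derivations for the same string.

Ambiguous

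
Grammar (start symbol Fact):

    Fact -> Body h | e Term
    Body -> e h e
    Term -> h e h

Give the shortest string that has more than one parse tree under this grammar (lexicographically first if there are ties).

length 4: e h e h has 2 parse trees

Two derivations of e h e h:
  Fact ⇒ Body h ⇒ e h e h
  Fact ⇒ e Term ⇒ e h e h

e h e h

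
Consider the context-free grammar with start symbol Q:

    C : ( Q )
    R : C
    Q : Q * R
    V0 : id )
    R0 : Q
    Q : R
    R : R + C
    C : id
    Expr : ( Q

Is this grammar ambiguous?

Only Q, R, C are reachable from Q; ignoring the rest: The grammar is stratified — Q handles '*' (left-recursive), R handles '+', C atoms. Each operator has a fixed associativity and precedence level, so every string has one parse.

Unambiguous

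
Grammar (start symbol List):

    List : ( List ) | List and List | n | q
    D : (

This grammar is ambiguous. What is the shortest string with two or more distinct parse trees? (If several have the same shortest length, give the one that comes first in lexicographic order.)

length 1: no string has ≥2 trees
length 3: no string has ≥2 trees
length 5: n and n and n has 2 parse trees

Two derivations of n and n and n:
  List ⇒ List and List ⇒ List and List and List ⇒ n and List and List ⇒ n and n and List ⇒ n and n and n
  List ⇒ List and List ⇒ n and List ⇒ n and List and List ⇒ n and n and List ⇒ n and n and n

n and n and n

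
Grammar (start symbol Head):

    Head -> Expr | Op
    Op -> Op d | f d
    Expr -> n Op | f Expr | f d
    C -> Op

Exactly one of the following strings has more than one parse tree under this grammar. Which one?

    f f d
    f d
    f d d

f f d: 1 tree
f d: 2 trees
f d d: 1 tree

f d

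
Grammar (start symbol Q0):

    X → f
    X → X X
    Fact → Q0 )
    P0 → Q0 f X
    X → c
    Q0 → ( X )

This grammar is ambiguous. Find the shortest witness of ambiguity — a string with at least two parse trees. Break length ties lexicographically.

( c c c )

length 3: no string has ≥2 trees
length 4: no string has ≥2 trees
length 5: ( c c c ) has 2 parse trees

Two derivations of ( c c c ):
  Q0 ⇒ ( X ) ⇒ ( X X ) ⇒ ( X X X ) ⇒ ( c X X ) ⇒ ( c c X ) ⇒ ( c c c )
  Q0 ⇒ ( X ) ⇒ ( X X ) ⇒ ( c X ) ⇒ ( c X X ) ⇒ ( c c X ) ⇒ ( c c c )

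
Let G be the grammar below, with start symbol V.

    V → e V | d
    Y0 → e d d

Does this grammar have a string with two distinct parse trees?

(Y0 is unreachable from V, so its rules don't affect L(V).) Restricted to the reachable nonterminals, every rule has the form A → t or A → t B, and no two rules for the same A share a first terminal. The grammar encodes a DFA — one run per string.

Unambiguous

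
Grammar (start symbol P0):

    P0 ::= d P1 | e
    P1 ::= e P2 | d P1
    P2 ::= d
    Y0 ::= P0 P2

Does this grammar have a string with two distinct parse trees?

(Y0 is unreachable from P0, so its rules don't affect L(P0).) Each reachable nonterminal has at most one production per leading terminal, and all productions are right-linear; the derivation is determined token-by-token.

Unambiguous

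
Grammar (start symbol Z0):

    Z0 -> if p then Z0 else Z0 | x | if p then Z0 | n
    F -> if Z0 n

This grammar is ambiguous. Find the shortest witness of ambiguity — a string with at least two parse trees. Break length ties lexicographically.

length 1: no string has ≥2 trees
length 4: no string has ≥2 trees
length 6: no string has ≥2 trees
length 7: no string has ≥2 trees
length 9: if p then if p then n else n has 2 parse trees

Two derivations of if p then if p then n else n:
  Z0 ⇒ if p then Z0 else Z0 ⇒ if p then if p then Z0 else Z0 ⇒ if p then if p then n else Z0 ⇒ if p then if p then n else n
  Z0 ⇒ if p then Z0 ⇒ if p then if p then Z0 else Z0 ⇒ if p then if p then n else Z0 ⇒ if p then if p then n else n

if p then if p then n else n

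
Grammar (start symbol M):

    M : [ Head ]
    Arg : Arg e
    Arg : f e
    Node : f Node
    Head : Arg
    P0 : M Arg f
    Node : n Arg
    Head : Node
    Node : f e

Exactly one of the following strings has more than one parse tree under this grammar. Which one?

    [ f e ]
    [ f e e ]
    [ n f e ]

[ f e ]: 2 trees
[ f e e ]: 1 tree
[ n f e ]: 1 tree

[ f e ]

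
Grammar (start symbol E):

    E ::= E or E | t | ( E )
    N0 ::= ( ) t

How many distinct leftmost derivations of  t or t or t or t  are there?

Parse trees for t or t or t or t:
  [E [E t] or [E [E t] or [E [E t] or [E t]]]]
  [E [E t] or [E [E [E t] or [E t]] or [E t]]]
  [E [E [E t] or [E t]] or [E [E t] or [E t]]]
  [E [E [E t] or [E [E t] or [E t]]] or [E t]]
  [E [E [E [E t] or [E t]] or [E t]] or [E t]]

5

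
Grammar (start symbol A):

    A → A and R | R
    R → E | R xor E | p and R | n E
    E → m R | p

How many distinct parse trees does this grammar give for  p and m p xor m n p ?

5

Parse trees for p and m p xor m n p:
  [A [A [R [E p]]] and [R [E m [R [R [E p]] xor [E m [R n [E p]]]]]]]
  [A [A [R [E p]]] and [R [R [E m [R [E p]]]] xor [E m [R n [E p]]]]]
  [A [R [R p and [R [E m [R [E p]]]]] xor [E m [R n [E p]]]]]
  [A [R p and [R [E m [R [R [E p]] xor [E m [R n [E p]]]]]]]]
  [A [R p and [R [R [E m [R [E p]]]] xor [E m [R n [E p]]]]]]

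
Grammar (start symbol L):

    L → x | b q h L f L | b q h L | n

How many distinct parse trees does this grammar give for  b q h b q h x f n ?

Parse trees for b q h b q h x f n:
  [L b q h [L b q h [L x]] f [L n]]
  [L b q h [L b q h [L x] f [L n]]]

2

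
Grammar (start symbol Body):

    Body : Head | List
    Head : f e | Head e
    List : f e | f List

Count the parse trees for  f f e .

Parse trees for f f e:
  [Body [List f [List f e]]]

1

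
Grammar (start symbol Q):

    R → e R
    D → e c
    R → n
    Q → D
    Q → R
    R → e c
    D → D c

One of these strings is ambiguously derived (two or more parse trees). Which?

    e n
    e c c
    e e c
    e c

e n: 1 tree
e c c: 1 tree
e e c: 1 tree
e c: 2 trees

e c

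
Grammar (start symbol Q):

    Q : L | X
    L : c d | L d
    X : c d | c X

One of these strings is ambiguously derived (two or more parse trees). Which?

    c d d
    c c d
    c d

c d d: 1 tree
c c d: 1 tree
c d: 2 trees

c d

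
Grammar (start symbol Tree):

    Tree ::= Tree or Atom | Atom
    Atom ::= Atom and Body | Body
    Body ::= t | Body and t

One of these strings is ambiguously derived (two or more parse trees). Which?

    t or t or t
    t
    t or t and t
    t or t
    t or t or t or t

t or t and t

t or t or t: 1 tree
t: 1 tree
t or t and t: 2 trees
t or t: 1 tree
t or t or t or t: 1 tree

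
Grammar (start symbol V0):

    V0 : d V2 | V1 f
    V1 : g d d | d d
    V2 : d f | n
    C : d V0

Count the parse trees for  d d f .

Parse trees for d d f:
  [V0 d [V2 d f]]
  [V0 [V1 d d] f]

2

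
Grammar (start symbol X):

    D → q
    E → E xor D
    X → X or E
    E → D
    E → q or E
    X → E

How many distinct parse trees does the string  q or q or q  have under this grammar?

4

Parse trees for q or q or q:
  [X [X [E [D q]]] or [E q or [E [D q]]]]
  [X [X [X [E [D q]]] or [E [D q]]] or [E [D q]]]
  [X [X [E q or [E [D q]]]] or [E [D q]]]
  [X [E q or [E q or [E [D q]]]]]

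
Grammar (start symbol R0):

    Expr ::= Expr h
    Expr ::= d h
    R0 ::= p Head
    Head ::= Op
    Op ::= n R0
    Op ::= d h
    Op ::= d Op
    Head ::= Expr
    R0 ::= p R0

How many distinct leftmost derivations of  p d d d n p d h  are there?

Parse trees for p d d d n p d h:
  [R0 p [Head [Op d [Op d [Op d [Op n [R0 p [Head [Op d h]]]]]]]]]
  [R0 p [Head [Op d [Op d [Op d [Op n [R0 p [Head [Expr d h]]]]]]]]]

2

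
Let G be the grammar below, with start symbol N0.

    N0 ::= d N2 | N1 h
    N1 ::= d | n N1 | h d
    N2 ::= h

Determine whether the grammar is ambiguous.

Witness: d h

Derivation 1: N0 ⇒ d N2 ⇒ d h
Derivation 2: N0 ⇒ N1 h ⇒ d h

Two distinct leftmost derivations for the same string.

Ambiguous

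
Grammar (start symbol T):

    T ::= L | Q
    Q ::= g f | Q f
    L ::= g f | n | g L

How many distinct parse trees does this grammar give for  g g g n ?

1

Parse trees for g g g n:
  [T [L g [L g [L g [L n]]]]]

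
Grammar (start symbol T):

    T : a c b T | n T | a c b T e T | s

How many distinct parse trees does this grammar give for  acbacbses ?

Parse trees for acbacbses:
  [T a c b [T a c b [T s] e [T s]]]
  [T a c b [T a c b [T s]] e [T s]]

2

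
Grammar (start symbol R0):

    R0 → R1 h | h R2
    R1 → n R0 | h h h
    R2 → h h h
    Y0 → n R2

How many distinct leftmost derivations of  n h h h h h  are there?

Parse trees for n h h h h h:
  [R0 [R1 n [R0 [R1 h h h] h]] h]
  [R0 [R1 n [R0 h [R2 h h h]]] h]

2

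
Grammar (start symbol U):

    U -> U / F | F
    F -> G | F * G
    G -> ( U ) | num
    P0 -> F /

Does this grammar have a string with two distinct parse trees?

Unambiguous

(P0 is unreachable from U, so its rules don't affect L(U).) This is a standard precedence ladder (U over F over G), with each level left-recursive on its own operator ('/' at U, '*' at F). That structure is LR(1), hence unambiguous.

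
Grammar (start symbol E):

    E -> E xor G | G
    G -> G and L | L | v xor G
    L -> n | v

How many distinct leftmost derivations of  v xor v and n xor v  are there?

Parse trees for v xor v and n xor v:
  [E [E [E [G [L v]]] xor [G [G [L v]] and [L n]]] xor [G [L v]]]
  [E [E [G [G v xor [G [L v]]] and [L n]]] xor [G [L v]]]
  [E [E [G v xor [G [G [L v]] and [L n]]]] xor [G [L v]]]

3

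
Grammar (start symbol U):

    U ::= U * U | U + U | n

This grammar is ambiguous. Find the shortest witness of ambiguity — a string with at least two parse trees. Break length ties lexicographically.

length 1: no string has ≥2 trees
length 3: no string has ≥2 trees
length 5: n * n * n has 2 parse trees

Two derivations of n * n * n:
  U ⇒ U * U ⇒ U * U * U ⇒ n * U * U ⇒ n * n * U ⇒ n * n * n
  U ⇒ U * U ⇒ n * U ⇒ n * U * U ⇒ n * n * U ⇒ n * n * n

n * n * n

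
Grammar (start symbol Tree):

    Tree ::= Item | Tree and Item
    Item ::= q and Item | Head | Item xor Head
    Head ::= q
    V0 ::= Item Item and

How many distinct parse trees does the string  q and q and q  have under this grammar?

Parse trees for q and q and q:
  [Tree [Item q and [Item q and [Item [Head q]]]]]
  [Tree [Tree [Item [Head q]]] and [Item q and [Item [Head q]]]]
  [Tree [Tree [Item q and [Item [Head q]]]] and [Item [Head q]]]
  [Tree [Tree [Tree [Item [Head q]]] and [Item [Head q]]] and [Item [Head q]]]

4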